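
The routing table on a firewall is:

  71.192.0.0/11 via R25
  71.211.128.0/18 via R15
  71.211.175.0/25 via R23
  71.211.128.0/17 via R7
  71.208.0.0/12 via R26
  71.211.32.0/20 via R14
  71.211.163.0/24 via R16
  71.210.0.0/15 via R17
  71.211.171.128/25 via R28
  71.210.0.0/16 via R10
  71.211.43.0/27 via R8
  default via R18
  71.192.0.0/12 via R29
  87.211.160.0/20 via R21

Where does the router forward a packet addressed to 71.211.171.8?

R15

Routes whose prefix contains 71.211.171.8:
  0.0.0.0/0 (default, matches everything) -> R18
  71.192.0.0/11 (71.192.0.0 - 71.223.255.255) -> R25
  71.208.0.0/12 (71.208.0.0 - 71.223.255.255) -> R26
  71.210.0.0/15 (71.210.0.0 - 71.211.255.255) -> R17
  71.211.128.0/17 (71.211.128.0 - 71.211.255.255) -> R7
  71.211.128.0/18 (71.211.128.0 - 71.211.191.255) -> R15
More-specific entries that do NOT match:
  71.211.43.0/27 (71.211.43.0 - 71.211.43.31) does not contain 71.211.171.8
  71.211.175.0/25 (71.211.175.0 - 71.211.175.127) does not contain 71.211.171.8
  71.211.171.128/25 (71.211.171.128 - 71.211.171.255) does not contain 71.211.171.8
  71.211.163.0/24 (71.211.163.0 - 71.211.163.255) does not contain 71.211.171.8
  71.211.32.0/20 (71.211.32.0 - 71.211.47.255) does not contain 71.211.171.8
  87.211.160.0/20 (87.211.160.0 - 87.211.175.255) does not contain 71.211.171.8
Longest matching prefix is /18 -> next hop R15.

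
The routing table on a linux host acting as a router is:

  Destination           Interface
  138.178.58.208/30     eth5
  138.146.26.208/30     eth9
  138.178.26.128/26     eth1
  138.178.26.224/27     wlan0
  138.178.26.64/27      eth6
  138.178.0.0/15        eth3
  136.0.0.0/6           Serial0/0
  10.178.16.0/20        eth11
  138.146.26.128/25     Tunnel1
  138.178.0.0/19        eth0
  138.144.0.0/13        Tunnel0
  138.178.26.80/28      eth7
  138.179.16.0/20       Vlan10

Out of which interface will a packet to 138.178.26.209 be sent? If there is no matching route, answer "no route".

Routes whose prefix contains 138.178.26.209:
  136.0.0.0/6 (136.0.0.0 - 139.255.255.255) -> Serial0/0
  138.178.0.0/15 (138.178.0.0 - 138.179.255.255) -> eth3
  138.178.0.0/19 (138.178.0.0 - 138.178.31.255) -> eth0
More-specific entries that do NOT match:
  138.178.58.208/30 (138.178.58.208 - 138.178.58.211) does not contain 138.178.26.209
  138.146.26.208/30 (138.146.26.208 - 138.146.26.211) does not contain 138.178.26.209
  138.178.26.80/28 (138.178.26.80 - 138.178.26.95) does not contain 138.178.26.209
  138.178.26.224/27 (138.178.26.224 - 138.178.26.255) does not contain 138.178.26.209
  138.178.26.64/27 (138.178.26.64 - 138.178.26.95) does not contain 138.178.26.209
  138.178.26.128/26 (138.178.26.128 - 138.178.26.191) does not contain 138.178.26.209
  138.146.26.128/25 (138.146.26.128 - 138.146.26.255) does not contain 138.178.26.209
  10.178.16.0/20 (10.178.16.0 - 10.178.31.255) does not contain 138.178.26.209
  138.179.16.0/20 (138.179.16.0 - 138.179.31.255) does not contain 138.178.26.209
Longest matching prefix is /19 -> interface eth0.

eth0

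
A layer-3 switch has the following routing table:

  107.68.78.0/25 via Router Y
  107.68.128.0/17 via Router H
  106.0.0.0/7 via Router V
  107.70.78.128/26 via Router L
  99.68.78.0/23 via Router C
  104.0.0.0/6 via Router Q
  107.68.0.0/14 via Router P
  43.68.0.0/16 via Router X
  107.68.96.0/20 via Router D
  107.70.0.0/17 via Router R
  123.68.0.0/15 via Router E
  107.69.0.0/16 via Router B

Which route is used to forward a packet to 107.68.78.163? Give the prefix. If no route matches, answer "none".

107.68.0.0/14

Entries matching 107.68.78.163:
  104.0.0.0/6 (104.0.0.0 - 107.255.255.255)
  106.0.0.0/7 (106.0.0.0 - 107.255.255.255)
  107.68.0.0/14 (107.68.0.0 - 107.71.255.255)
Most specific is 107.68.0.0/14.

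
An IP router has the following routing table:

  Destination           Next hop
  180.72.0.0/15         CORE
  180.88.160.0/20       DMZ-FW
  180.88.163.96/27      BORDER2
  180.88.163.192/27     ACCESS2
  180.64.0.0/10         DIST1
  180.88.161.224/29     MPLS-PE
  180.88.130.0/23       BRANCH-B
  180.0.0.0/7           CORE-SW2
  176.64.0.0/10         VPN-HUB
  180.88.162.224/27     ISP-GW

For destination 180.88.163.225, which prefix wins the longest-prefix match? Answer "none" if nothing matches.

Entries matching 180.88.163.225:
  180.0.0.0/7 (180.0.0.0 - 181.255.255.255)
  180.64.0.0/10 (180.64.0.0 - 180.127.255.255)
  180.88.160.0/20 (180.88.160.0 - 180.88.175.255)
Most specific is 180.88.160.0/20.

180.88.160.0/20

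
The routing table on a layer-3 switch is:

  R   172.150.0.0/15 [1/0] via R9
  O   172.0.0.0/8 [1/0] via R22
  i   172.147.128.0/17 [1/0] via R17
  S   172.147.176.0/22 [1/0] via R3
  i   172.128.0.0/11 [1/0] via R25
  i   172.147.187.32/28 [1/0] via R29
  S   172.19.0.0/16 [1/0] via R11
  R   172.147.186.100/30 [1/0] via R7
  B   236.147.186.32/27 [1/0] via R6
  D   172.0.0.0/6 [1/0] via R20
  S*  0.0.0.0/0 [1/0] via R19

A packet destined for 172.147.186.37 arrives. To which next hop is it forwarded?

Routes whose prefix contains 172.147.186.37:
  0.0.0.0/0 (default, matches everything) -> R19
  172.0.0.0/6 (172.0.0.0 - 175.255.255.255) -> R20
  172.0.0.0/8 (172.0.0.0 - 172.255.255.255) -> R22
  172.128.0.0/11 (172.128.0.0 - 172.159.255.255) -> R25
  172.147.128.0/17 (172.147.128.0 - 172.147.255.255) -> R17
More-specific entries that do NOT match:
  172.147.186.100/30 (172.147.186.100 - 172.147.186.103) does not contain 172.147.186.37
  172.147.187.32/28 (172.147.187.32 - 172.147.187.47) does not contain 172.147.186.37
  236.147.186.32/27 (236.147.186.32 - 236.147.186.63) does not contain 172.147.186.37
  172.147.176.0/22 (172.147.176.0 - 172.147.179.255) does not contain 172.147.186.37
Longest matching prefix is /17 -> next hop R17.

R17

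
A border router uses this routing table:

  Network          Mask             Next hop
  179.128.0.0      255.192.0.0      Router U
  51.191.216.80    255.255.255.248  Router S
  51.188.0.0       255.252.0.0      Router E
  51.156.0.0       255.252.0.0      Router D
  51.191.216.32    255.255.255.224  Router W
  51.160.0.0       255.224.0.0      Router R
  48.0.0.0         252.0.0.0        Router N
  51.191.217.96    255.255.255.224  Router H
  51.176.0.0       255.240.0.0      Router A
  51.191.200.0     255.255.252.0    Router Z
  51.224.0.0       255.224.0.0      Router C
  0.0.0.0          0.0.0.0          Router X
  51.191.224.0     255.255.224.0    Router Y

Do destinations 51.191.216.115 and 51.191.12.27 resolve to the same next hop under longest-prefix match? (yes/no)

yes

51.191.216.115: longest match 51.188.0.0/14 -> Router E
51.191.12.27: longest match 51.188.0.0/14 -> Router E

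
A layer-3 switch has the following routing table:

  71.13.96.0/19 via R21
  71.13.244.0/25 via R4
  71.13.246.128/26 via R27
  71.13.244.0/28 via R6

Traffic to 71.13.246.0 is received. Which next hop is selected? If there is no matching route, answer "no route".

no route

No entry's prefix contains 71.13.246.0; there is no default route.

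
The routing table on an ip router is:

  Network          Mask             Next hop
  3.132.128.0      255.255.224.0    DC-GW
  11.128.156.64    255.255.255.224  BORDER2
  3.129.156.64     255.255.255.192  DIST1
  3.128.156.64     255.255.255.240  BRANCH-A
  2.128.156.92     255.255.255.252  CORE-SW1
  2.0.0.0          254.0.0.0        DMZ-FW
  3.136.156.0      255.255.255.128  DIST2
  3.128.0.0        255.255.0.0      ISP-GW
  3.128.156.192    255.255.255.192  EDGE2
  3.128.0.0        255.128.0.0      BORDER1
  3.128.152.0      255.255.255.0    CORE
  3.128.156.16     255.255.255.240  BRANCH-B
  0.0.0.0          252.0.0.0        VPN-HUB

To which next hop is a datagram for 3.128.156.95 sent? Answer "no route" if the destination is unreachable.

ISP-GW

Routes whose prefix contains 3.128.156.95:
  0.0.0.0/6 (0.0.0.0 - 3.255.255.255) -> VPN-HUB
  2.0.0.0/7 (2.0.0.0 - 3.255.255.255) -> DMZ-FW
  3.128.0.0/9 (3.128.0.0 - 3.255.255.255) -> BORDER1
  3.128.0.0/16 (3.128.0.0 - 3.128.255.255) -> ISP-GW
More-specific entries that do NOT match:
  2.128.156.92/30 (2.128.156.92 - 2.128.156.95) does not contain 3.128.156.95
  3.128.156.64/28 (3.128.156.64 - 3.128.156.79) does not contain 3.128.156.95
  3.128.156.16/28 (3.128.156.16 - 3.128.156.31) does not contain 3.128.156.95
  11.128.156.64/27 (11.128.156.64 - 11.128.156.95) does not contain 3.128.156.95
  3.129.156.64/26 (3.129.156.64 - 3.129.156.127) does not contain 3.128.156.95
  3.128.156.192/26 (3.128.156.192 - 3.128.156.255) does not contain 3.128.156.95
  3.136.156.0/25 (3.136.156.0 - 3.136.156.127) does not contain 3.128.156.95
  3.128.152.0/24 (3.128.152.0 - 3.128.152.255) does not contain 3.128.156.95
  3.132.128.0/19 (3.132.128.0 - 3.132.159.255) does not contain 3.128.156.95
Longest matching prefix is /16 -> next hop ISP-GW.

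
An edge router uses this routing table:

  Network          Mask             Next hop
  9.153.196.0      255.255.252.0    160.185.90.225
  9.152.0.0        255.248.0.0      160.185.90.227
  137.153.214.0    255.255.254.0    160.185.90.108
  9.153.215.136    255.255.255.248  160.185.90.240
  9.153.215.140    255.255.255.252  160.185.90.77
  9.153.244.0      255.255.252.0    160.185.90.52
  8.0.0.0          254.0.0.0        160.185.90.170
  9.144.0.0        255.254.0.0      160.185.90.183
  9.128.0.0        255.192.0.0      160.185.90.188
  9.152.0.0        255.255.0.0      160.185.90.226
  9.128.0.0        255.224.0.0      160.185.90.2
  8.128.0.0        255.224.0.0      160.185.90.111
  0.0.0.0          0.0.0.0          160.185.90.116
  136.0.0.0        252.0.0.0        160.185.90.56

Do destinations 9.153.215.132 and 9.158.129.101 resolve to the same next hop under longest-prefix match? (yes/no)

9.153.215.132: longest match 9.152.0.0/13 -> 160.185.90.227
9.158.129.101: longest match 9.152.0.0/13 -> 160.185.90.227

yes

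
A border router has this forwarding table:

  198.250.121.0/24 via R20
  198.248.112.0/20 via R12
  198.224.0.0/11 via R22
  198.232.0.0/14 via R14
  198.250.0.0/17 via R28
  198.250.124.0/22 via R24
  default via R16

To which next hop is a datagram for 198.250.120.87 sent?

R28

Routes whose prefix contains 198.250.120.87:
  0.0.0.0/0 (default, matches everything) -> R16
  198.224.0.0/11 (198.224.0.0 - 198.255.255.255) -> R22
  198.250.0.0/17 (198.250.0.0 - 198.250.127.255) -> R28
More-specific entries that do NOT match:
  198.250.121.0/24 (198.250.121.0 - 198.250.121.255) does not contain 198.250.120.87
  198.250.124.0/22 (198.250.124.0 - 198.250.127.255) does not contain 198.250.120.87
  198.248.112.0/20 (198.248.112.0 - 198.248.127.255) does not contain 198.250.120.87
Longest matching prefix is /17 -> next hop R28.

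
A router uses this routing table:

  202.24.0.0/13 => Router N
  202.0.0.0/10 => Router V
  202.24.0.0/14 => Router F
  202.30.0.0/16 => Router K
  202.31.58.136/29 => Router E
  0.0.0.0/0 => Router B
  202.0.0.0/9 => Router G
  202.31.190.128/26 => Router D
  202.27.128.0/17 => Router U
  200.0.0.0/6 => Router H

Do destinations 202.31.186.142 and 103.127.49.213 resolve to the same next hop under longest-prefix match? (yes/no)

202.31.186.142: longest match 202.24.0.0/13 -> Router N
103.127.49.213: longest match 0.0.0.0/0 -> Router B

no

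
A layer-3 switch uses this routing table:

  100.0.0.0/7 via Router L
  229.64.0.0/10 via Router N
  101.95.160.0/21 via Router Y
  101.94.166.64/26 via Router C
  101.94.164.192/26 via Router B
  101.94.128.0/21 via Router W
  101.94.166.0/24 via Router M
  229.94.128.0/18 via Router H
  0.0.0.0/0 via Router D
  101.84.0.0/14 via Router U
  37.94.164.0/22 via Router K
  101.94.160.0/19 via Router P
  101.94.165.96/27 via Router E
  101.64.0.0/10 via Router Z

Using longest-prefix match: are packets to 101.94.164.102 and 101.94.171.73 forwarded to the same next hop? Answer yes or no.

yes

101.94.164.102: longest match 101.94.160.0/19 -> Router P
101.94.171.73: longest match 101.94.160.0/19 -> Router P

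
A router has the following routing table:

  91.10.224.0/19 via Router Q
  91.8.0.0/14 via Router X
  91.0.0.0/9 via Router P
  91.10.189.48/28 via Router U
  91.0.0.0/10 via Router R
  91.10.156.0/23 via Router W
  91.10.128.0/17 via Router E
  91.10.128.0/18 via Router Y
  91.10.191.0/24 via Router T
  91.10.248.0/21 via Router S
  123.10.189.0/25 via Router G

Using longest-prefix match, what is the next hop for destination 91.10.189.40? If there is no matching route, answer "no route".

Router Y

Routes whose prefix contains 91.10.189.40:
  91.0.0.0/9 (91.0.0.0 - 91.127.255.255) -> Router P
  91.0.0.0/10 (91.0.0.0 - 91.63.255.255) -> Router R
  91.8.0.0/14 (91.8.0.0 - 91.11.255.255) -> Router X
  91.10.128.0/17 (91.10.128.0 - 91.10.255.255) -> Router E
  91.10.128.0/18 (91.10.128.0 - 91.10.191.255) -> Router Y
More-specific entries that do NOT match:
  91.10.189.48/28 (91.10.189.48 - 91.10.189.63) does not contain 91.10.189.40
  123.10.189.0/25 (123.10.189.0 - 123.10.189.127) does not contain 91.10.189.40
  91.10.191.0/24 (91.10.191.0 - 91.10.191.255) does not contain 91.10.189.40
  91.10.156.0/23 (91.10.156.0 - 91.10.157.255) does not contain 91.10.189.40
  91.10.248.0/21 (91.10.248.0 - 91.10.255.255) does not contain 91.10.189.40
  91.10.224.0/19 (91.10.224.0 - 91.10.255.255) does not contain 91.10.189.40
Longest matching prefix is /18 -> next hop Router Y.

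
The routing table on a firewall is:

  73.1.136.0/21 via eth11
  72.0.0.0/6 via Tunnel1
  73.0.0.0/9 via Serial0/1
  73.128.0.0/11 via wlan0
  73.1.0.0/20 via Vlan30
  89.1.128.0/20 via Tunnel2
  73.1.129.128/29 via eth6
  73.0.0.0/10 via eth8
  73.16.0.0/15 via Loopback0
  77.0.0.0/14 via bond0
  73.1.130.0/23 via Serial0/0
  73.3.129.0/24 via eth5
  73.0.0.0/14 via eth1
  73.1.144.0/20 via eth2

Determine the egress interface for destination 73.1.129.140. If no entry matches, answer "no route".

Routes whose prefix contains 73.1.129.140:
  72.0.0.0/6 (72.0.0.0 - 75.255.255.255) -> Tunnel1
  73.0.0.0/9 (73.0.0.0 - 73.127.255.255) -> Serial0/1
  73.0.0.0/10 (73.0.0.0 - 73.63.255.255) -> eth8
  73.0.0.0/14 (73.0.0.0 - 73.3.255.255) -> eth1
More-specific entries that do NOT match:
  73.1.129.128/29 (73.1.129.128 - 73.1.129.135) does not contain 73.1.129.140
  73.3.129.0/24 (73.3.129.0 - 73.3.129.255) does not contain 73.1.129.140
  73.1.130.0/23 (73.1.130.0 - 73.1.131.255) does not contain 73.1.129.140
  73.1.136.0/21 (73.1.136.0 - 73.1.143.255) does not contain 73.1.129.140
  73.1.0.0/20 (73.1.0.0 - 73.1.15.255) does not contain 73.1.129.140
  89.1.128.0/20 (89.1.128.0 - 89.1.143.255) does not contain 73.1.129.140
  73.1.144.0/20 (73.1.144.0 - 73.1.159.255) does not contain 73.1.129.140
  73.16.0.0/15 (73.16.0.0 - 73.17.255.255) does not contain 73.1.129.140
Longest matching prefix is /14 -> interface eth1.

eth1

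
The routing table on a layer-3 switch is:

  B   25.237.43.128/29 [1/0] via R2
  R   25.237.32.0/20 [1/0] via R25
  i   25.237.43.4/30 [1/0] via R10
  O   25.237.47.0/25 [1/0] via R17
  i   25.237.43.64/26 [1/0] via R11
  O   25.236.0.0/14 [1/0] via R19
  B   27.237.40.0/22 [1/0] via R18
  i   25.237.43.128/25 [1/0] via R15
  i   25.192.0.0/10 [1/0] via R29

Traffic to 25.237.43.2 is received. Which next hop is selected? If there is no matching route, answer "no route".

R25

Routes whose prefix contains 25.237.43.2:
  25.192.0.0/10 (25.192.0.0 - 25.255.255.255) -> R29
  25.236.0.0/14 (25.236.0.0 - 25.239.255.255) -> R19
  25.237.32.0/20 (25.237.32.0 - 25.237.47.255) -> R25
More-specific entries that do NOT match:
  25.237.43.4/30 (25.237.43.4 - 25.237.43.7) does not contain 25.237.43.2
  25.237.43.128/29 (25.237.43.128 - 25.237.43.135) does not contain 25.237.43.2
  25.237.43.64/26 (25.237.43.64 - 25.237.43.127) does not contain 25.237.43.2
  25.237.47.0/25 (25.237.47.0 - 25.237.47.127) does not contain 25.237.43.2
  25.237.43.128/25 (25.237.43.128 - 25.237.43.255) does not contain 25.237.43.2
  27.237.40.0/22 (27.237.40.0 - 27.237.43.255) does not contain 25.237.43.2
Longest matching prefix is /20 -> next hop R25.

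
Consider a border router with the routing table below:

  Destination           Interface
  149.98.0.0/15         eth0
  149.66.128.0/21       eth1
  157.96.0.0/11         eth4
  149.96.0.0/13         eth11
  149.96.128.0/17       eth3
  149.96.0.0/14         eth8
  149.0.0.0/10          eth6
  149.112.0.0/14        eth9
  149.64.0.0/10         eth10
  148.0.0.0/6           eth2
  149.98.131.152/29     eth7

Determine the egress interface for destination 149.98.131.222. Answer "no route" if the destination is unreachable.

Routes whose prefix contains 149.98.131.222:
  148.0.0.0/6 (148.0.0.0 - 151.255.255.255) -> eth2
  149.64.0.0/10 (149.64.0.0 - 149.127.255.255) -> eth10
  149.96.0.0/13 (149.96.0.0 - 149.103.255.255) -> eth11
  149.96.0.0/14 (149.96.0.0 - 149.99.255.255) -> eth8
  149.98.0.0/15 (149.98.0.0 - 149.99.255.255) -> eth0
More-specific entries that do NOT match:
  149.98.131.152/29 (149.98.131.152 - 149.98.131.159) does not contain 149.98.131.222
  149.66.128.0/21 (149.66.128.0 - 149.66.135.255) does not contain 149.98.131.222
  149.96.128.0/17 (149.96.128.0 - 149.96.255.255) does not contain 149.98.131.222
Longest matching prefix is /15 -> interface eth0.

eth0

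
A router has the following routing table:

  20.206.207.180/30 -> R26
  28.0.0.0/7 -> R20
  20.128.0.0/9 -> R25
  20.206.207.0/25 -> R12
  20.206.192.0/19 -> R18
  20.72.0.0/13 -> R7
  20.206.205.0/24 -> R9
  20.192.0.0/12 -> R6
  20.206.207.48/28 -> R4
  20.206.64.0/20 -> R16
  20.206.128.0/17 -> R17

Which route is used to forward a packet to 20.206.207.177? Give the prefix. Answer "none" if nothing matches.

20.206.192.0/19

Entries matching 20.206.207.177:
  20.128.0.0/9 (20.128.0.0 - 20.255.255.255)
  20.192.0.0/12 (20.192.0.0 - 20.207.255.255)
  20.206.128.0/17 (20.206.128.0 - 20.206.255.255)
  20.206.192.0/19 (20.206.192.0 - 20.206.223.255)
Most specific is 20.206.192.0/19.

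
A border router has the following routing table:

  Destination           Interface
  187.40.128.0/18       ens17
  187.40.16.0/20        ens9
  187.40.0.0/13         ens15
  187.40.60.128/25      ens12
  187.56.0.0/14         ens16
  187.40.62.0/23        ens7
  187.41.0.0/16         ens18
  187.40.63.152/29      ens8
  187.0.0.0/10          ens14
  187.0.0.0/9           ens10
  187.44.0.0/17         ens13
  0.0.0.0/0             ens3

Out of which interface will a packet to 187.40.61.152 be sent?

ens15

Routes whose prefix contains 187.40.61.152:
  0.0.0.0/0 (default, matches everything) -> ens3
  187.0.0.0/9 (187.0.0.0 - 187.127.255.255) -> ens10
  187.0.0.0/10 (187.0.0.0 - 187.63.255.255) -> ens14
  187.40.0.0/13 (187.40.0.0 - 187.47.255.255) -> ens15
More-specific entries that do NOT match:
  187.40.63.152/29 (187.40.63.152 - 187.40.63.159) does not contain 187.40.61.152
  187.40.60.128/25 (187.40.60.128 - 187.40.60.255) does not contain 187.40.61.152
  187.40.62.0/23 (187.40.62.0 - 187.40.63.255) does not contain 187.40.61.152
  187.40.16.0/20 (187.40.16.0 - 187.40.31.255) does not contain 187.40.61.152
  187.40.128.0/18 (187.40.128.0 - 187.40.191.255) does not contain 187.40.61.152
  187.44.0.0/17 (187.44.0.0 - 187.44.127.255) does not contain 187.40.61.152
  187.41.0.0/16 (187.41.0.0 - 187.41.255.255) does not contain 187.40.61.152
  187.56.0.0/14 (187.56.0.0 - 187.59.255.255) does not contain 187.40.61.152
Longest matching prefix is /13 -> interface ens15.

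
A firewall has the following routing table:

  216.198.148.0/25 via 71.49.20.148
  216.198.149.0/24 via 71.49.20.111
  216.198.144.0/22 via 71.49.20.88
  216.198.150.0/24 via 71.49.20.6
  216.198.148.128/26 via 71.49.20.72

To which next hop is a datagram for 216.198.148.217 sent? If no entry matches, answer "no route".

No entry's prefix contains 216.198.148.217; there is no default route.

no route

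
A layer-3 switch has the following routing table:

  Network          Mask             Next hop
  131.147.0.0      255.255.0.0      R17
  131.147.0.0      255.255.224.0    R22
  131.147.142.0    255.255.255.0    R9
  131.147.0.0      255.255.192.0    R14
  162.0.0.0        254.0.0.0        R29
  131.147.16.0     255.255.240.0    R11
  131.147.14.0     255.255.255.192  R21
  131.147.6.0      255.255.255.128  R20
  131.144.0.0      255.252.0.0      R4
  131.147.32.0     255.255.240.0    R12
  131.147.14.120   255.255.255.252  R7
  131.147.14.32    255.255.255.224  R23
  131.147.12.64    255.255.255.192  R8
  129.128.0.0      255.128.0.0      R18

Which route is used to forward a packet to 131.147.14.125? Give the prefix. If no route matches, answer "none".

Entries matching 131.147.14.125:
  131.144.0.0/14 (131.144.0.0 - 131.147.255.255)
  131.147.0.0/16 (131.147.0.0 - 131.147.255.255)
  131.147.0.0/18 (131.147.0.0 - 131.147.63.255)
  131.147.0.0/19 (131.147.0.0 - 131.147.31.255)
Most specific is 131.147.0.0/19.

131.147.0.0/19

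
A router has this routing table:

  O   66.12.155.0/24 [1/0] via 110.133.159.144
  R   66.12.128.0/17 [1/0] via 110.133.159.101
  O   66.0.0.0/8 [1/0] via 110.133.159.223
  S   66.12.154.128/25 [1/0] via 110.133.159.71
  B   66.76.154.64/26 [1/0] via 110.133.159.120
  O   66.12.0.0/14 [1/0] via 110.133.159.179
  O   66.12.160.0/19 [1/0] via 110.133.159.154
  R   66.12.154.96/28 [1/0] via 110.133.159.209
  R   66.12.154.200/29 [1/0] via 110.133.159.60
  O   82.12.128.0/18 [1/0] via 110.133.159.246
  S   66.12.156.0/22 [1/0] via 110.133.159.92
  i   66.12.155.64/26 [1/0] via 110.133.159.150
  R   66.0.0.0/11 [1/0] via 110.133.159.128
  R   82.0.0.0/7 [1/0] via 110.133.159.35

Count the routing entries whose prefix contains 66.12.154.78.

4

Prefixes containing 66.12.154.78:
  66.0.0.0/8 (66.0.0.0 - 66.255.255.255)
  66.0.0.0/11 (66.0.0.0 - 66.31.255.255)
  66.12.0.0/14 (66.12.0.0 - 66.15.255.255)
  66.12.128.0/17 (66.12.128.0 - 66.12.255.255)
Total matching entries: 4.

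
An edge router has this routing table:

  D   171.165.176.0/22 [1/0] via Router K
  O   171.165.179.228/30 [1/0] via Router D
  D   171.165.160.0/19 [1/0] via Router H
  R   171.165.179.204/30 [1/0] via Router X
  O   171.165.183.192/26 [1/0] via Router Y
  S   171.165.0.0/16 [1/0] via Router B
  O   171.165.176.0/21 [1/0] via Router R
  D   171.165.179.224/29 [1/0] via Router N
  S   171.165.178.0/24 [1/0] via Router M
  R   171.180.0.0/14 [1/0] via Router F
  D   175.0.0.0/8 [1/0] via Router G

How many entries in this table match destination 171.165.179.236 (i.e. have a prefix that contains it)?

4

Prefixes containing 171.165.179.236:
  171.165.0.0/16 (171.165.0.0 - 171.165.255.255)
  171.165.160.0/19 (171.165.160.0 - 171.165.191.255)
  171.165.176.0/21 (171.165.176.0 - 171.165.183.255)
  171.165.176.0/22 (171.165.176.0 - 171.165.179.255)
Total matching entries: 4.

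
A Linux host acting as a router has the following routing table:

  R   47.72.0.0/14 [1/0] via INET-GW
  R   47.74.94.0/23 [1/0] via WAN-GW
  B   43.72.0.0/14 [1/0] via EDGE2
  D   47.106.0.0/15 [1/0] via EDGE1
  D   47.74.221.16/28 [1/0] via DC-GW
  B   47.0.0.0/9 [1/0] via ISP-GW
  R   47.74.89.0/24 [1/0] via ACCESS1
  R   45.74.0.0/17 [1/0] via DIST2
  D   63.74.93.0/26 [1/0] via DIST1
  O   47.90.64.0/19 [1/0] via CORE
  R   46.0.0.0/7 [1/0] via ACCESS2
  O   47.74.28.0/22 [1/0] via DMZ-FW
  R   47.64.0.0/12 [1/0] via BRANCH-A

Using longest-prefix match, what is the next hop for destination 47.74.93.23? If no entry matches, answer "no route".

Routes whose prefix contains 47.74.93.23:
  46.0.0.0/7 (46.0.0.0 - 47.255.255.255) -> ACCESS2
  47.0.0.0/9 (47.0.0.0 - 47.127.255.255) -> ISP-GW
  47.64.0.0/12 (47.64.0.0 - 47.79.255.255) -> BRANCH-A
  47.72.0.0/14 (47.72.0.0 - 47.75.255.255) -> INET-GW
More-specific entries that do NOT match:
  47.74.221.16/28 (47.74.221.16 - 47.74.221.31) does not contain 47.74.93.23
  63.74.93.0/26 (63.74.93.0 - 63.74.93.63) does not contain 47.74.93.23
  47.74.89.0/24 (47.74.89.0 - 47.74.89.255) does not contain 47.74.93.23
  47.74.94.0/23 (47.74.94.0 - 47.74.95.255) does not contain 47.74.93.23
  47.74.28.0/22 (47.74.28.0 - 47.74.31.255) does not contain 47.74.93.23
  47.90.64.0/19 (47.90.64.0 - 47.90.95.255) does not contain 47.74.93.23
  45.74.0.0/17 (45.74.0.0 - 45.74.127.255) does not contain 47.74.93.23
  47.106.0.0/15 (47.106.0.0 - 47.107.255.255) does not contain 47.74.93.23
Longest matching prefix is /14 -> next hop INET-GW.

INET-GW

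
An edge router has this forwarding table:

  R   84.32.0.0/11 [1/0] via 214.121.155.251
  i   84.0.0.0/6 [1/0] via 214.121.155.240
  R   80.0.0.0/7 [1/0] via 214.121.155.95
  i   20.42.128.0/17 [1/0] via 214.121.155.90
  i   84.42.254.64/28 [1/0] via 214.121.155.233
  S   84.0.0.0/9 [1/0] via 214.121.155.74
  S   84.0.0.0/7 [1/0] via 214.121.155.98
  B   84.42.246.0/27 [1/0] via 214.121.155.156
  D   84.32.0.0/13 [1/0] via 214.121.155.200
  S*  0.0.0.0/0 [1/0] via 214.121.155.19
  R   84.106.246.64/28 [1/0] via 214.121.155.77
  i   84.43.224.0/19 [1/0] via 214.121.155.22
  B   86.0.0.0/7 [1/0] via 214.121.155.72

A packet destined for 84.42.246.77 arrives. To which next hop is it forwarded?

214.121.155.251

Routes whose prefix contains 84.42.246.77:
  0.0.0.0/0 (default, matches everything) -> 214.121.155.19
  84.0.0.0/6 (84.0.0.0 - 87.255.255.255) -> 214.121.155.240
  84.0.0.0/7 (84.0.0.0 - 85.255.255.255) -> 214.121.155.98
  84.0.0.0/9 (84.0.0.0 - 84.127.255.255) -> 214.121.155.74
  84.32.0.0/11 (84.32.0.0 - 84.63.255.255) -> 214.121.155.251
More-specific entries that do NOT match:
  84.42.254.64/28 (84.42.254.64 - 84.42.254.79) does not contain 84.42.246.77
  84.106.246.64/28 (84.106.246.64 - 84.106.246.79) does not contain 84.42.246.77
  84.42.246.0/27 (84.42.246.0 - 84.42.246.31) does not contain 84.42.246.77
  84.43.224.0/19 (84.43.224.0 - 84.43.255.255) does not contain 84.42.246.77
  20.42.128.0/17 (20.42.128.0 - 20.42.255.255) does not contain 84.42.246.77
  84.32.0.0/13 (84.32.0.0 - 84.39.255.255) does not contain 84.42.246.77
Longest matching prefix is /11 -> next hop 214.121.155.251.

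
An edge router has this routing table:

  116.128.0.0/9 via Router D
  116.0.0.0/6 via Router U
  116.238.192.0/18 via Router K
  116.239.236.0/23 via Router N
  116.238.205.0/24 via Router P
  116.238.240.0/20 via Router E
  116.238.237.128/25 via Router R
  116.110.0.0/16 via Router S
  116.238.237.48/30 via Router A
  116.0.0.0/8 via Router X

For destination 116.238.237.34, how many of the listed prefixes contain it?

Prefixes containing 116.238.237.34:
  116.0.0.0/6 (116.0.0.0 - 119.255.255.255)
  116.0.0.0/8 (116.0.0.0 - 116.255.255.255)
  116.128.0.0/9 (116.128.0.0 - 116.255.255.255)
  116.238.192.0/18 (116.238.192.0 - 116.238.255.255)
Total matching entries: 4.

4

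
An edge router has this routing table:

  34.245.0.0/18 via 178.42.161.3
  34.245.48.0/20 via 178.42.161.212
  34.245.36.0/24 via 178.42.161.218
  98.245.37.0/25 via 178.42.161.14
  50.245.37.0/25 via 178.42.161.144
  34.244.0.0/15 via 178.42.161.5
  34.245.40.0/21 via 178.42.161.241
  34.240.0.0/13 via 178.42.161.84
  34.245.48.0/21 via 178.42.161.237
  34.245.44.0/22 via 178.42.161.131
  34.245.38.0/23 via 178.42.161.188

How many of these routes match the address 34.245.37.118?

Prefixes containing 34.245.37.118:
  34.240.0.0/13 (34.240.0.0 - 34.247.255.255)
  34.244.0.0/15 (34.244.0.0 - 34.245.255.255)
  34.245.0.0/18 (34.245.0.0 - 34.245.63.255)
Total matching entries: 3.

3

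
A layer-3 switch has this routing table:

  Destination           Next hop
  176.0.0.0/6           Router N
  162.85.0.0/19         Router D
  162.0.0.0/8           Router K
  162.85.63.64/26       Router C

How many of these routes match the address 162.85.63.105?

2

Prefixes containing 162.85.63.105:
  162.0.0.0/8 (162.0.0.0 - 162.255.255.255)
  162.85.63.64/26 (162.85.63.64 - 162.85.63.127)
Total matching entries: 2.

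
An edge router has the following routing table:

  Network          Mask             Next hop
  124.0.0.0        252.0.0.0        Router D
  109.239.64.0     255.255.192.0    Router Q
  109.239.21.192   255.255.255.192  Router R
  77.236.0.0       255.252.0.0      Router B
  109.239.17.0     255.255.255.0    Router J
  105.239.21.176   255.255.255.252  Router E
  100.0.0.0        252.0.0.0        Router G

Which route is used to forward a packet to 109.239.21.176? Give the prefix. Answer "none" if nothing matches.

109.239.21.176 is outside every listed prefix and there is no default route.

none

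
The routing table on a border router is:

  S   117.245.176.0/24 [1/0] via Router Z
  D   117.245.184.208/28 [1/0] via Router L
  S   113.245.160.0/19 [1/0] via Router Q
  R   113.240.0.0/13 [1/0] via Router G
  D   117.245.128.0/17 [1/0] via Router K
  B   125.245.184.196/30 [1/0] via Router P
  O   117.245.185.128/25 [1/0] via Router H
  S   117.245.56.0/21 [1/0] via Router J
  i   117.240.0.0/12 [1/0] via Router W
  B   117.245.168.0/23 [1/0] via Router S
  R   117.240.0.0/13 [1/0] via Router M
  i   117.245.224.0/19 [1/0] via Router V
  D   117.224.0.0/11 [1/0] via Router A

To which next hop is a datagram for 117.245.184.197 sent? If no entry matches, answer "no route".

Routes whose prefix contains 117.245.184.197:
  117.224.0.0/11 (117.224.0.0 - 117.255.255.255) -> Router A
  117.240.0.0/12 (117.240.0.0 - 117.255.255.255) -> Router W
  117.240.0.0/13 (117.240.0.0 - 117.247.255.255) -> Router M
  117.245.128.0/17 (117.245.128.0 - 117.245.255.255) -> Router K
More-specific entries that do NOT match:
  125.245.184.196/30 (125.245.184.196 - 125.245.184.199) does not contain 117.245.184.197
  117.245.184.208/28 (117.245.184.208 - 117.245.184.223) does not contain 117.245.184.197
  117.245.185.128/25 (117.245.185.128 - 117.245.185.255) does not contain 117.245.184.197
  117.245.176.0/24 (117.245.176.0 - 117.245.176.255) does not contain 117.245.184.197
  117.245.168.0/23 (117.245.168.0 - 117.245.169.255) does not contain 117.245.184.197
  117.245.56.0/21 (117.245.56.0 - 117.245.63.255) does not contain 117.245.184.197
  113.245.160.0/19 (113.245.160.0 - 113.245.191.255) does not contain 117.245.184.197
  117.245.224.0/19 (117.245.224.0 - 117.245.255.255) does not contain 117.245.184.197
Longest matching prefix is /17 -> next hop Router K.

Router K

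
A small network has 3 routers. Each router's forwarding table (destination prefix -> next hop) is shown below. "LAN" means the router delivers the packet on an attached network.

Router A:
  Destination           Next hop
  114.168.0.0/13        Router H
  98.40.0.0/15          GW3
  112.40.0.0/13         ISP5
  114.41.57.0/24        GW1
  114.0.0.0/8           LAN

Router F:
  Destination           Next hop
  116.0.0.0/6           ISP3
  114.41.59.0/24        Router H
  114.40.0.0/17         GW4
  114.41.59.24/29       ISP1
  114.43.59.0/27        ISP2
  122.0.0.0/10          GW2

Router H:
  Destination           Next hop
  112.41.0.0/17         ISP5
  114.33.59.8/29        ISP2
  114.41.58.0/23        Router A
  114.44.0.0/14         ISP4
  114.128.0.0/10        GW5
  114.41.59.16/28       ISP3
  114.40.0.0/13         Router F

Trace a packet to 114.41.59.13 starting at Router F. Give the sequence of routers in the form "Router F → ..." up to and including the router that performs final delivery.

At Router F: longest match for 114.41.59.13 is 114.41.59.0/24 -> Router H
At Router H: longest match for 114.41.59.13 is 114.41.58.0/23 -> Router A
At Router A: longest match for 114.41.59.13 is 114.0.0.0/8 -> LAN

Router F → Router H → Router A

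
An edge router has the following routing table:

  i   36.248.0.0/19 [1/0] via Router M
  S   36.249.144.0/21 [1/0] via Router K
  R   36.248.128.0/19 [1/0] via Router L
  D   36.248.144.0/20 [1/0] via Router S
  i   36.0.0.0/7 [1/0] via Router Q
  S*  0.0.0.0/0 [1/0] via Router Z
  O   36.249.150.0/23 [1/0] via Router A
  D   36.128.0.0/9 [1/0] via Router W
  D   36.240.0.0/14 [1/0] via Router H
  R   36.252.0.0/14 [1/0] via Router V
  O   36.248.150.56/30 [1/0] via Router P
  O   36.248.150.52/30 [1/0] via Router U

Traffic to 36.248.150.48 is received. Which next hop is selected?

Router S

Routes whose prefix contains 36.248.150.48:
  0.0.0.0/0 (default, matches everything) -> Router Z
  36.0.0.0/7 (36.0.0.0 - 37.255.255.255) -> Router Q
  36.128.0.0/9 (36.128.0.0 - 36.255.255.255) -> Router W
  36.248.128.0/19 (36.248.128.0 - 36.248.159.255) -> Router L
  36.248.144.0/20 (36.248.144.0 - 36.248.159.255) -> Router S
More-specific entries that do NOT match:
  36.248.150.56/30 (36.248.150.56 - 36.248.150.59) does not contain 36.248.150.48
  36.248.150.52/30 (36.248.150.52 - 36.248.150.55) does not contain 36.248.150.48
  36.249.150.0/23 (36.249.150.0 - 36.249.151.255) does not contain 36.248.150.48
  36.249.144.0/21 (36.249.144.0 - 36.249.151.255) does not contain 36.248.150.48
Longest matching prefix is /20 -> next hop Router S.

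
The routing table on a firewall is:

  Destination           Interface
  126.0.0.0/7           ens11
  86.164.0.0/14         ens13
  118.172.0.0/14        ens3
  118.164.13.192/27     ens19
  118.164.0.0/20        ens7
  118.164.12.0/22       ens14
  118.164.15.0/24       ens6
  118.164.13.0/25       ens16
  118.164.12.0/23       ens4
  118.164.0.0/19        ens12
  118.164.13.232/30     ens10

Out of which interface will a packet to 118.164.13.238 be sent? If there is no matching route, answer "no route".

ens4

Routes whose prefix contains 118.164.13.238:
  118.164.0.0/19 (118.164.0.0 - 118.164.31.255) -> ens12
  118.164.0.0/20 (118.164.0.0 - 118.164.15.255) -> ens7
  118.164.12.0/22 (118.164.12.0 - 118.164.15.255) -> ens14
  118.164.12.0/23 (118.164.12.0 - 118.164.13.255) -> ens4
More-specific entries that do NOT match:
  118.164.13.232/30 (118.164.13.232 - 118.164.13.235) does not contain 118.164.13.238
  118.164.13.192/27 (118.164.13.192 - 118.164.13.223) does not contain 118.164.13.238
  118.164.13.0/25 (118.164.13.0 - 118.164.13.127) does not contain 118.164.13.238
  118.164.15.0/24 (118.164.15.0 - 118.164.15.255) does not contain 118.164.13.238
Longest matching prefix is /23 -> interface ens4.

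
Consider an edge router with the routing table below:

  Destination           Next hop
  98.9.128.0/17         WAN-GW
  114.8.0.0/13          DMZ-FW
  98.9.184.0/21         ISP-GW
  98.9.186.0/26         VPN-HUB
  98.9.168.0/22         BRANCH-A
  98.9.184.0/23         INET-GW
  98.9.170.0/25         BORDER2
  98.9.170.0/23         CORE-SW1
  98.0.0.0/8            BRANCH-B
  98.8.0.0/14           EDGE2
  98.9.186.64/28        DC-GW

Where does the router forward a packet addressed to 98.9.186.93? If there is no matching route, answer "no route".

Routes whose prefix contains 98.9.186.93:
  98.0.0.0/8 (98.0.0.0 - 98.255.255.255) -> BRANCH-B
  98.8.0.0/14 (98.8.0.0 - 98.11.255.255) -> EDGE2
  98.9.128.0/17 (98.9.128.0 - 98.9.255.255) -> WAN-GW
  98.9.184.0/21 (98.9.184.0 - 98.9.191.255) -> ISP-GW
More-specific entries that do NOT match:
  98.9.186.64/28 (98.9.186.64 - 98.9.186.79) does not contain 98.9.186.93
  98.9.186.0/26 (98.9.186.0 - 98.9.186.63) does not contain 98.9.186.93
  98.9.170.0/25 (98.9.170.0 - 98.9.170.127) does not contain 98.9.186.93
  98.9.184.0/23 (98.9.184.0 - 98.9.185.255) does not contain 98.9.186.93
  98.9.170.0/23 (98.9.170.0 - 98.9.171.255) does not contain 98.9.186.93
  98.9.168.0/22 (98.9.168.0 - 98.9.171.255) does not contain 98.9.186.93
Longest matching prefix is /21 -> next hop ISP-GW.

ISP-GW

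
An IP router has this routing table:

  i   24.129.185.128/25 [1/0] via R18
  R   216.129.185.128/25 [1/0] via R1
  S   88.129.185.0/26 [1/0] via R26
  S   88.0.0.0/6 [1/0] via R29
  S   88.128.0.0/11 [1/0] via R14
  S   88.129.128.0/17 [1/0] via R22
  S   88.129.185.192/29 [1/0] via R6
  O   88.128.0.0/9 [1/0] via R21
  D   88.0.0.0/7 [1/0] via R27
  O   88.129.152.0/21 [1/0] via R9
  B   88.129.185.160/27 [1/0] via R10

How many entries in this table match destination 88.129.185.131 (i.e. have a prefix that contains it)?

Prefixes containing 88.129.185.131:
  88.0.0.0/6 (88.0.0.0 - 91.255.255.255)
  88.0.0.0/7 (88.0.0.0 - 89.255.255.255)
  88.128.0.0/9 (88.128.0.0 - 88.255.255.255)
  88.128.0.0/11 (88.128.0.0 - 88.159.255.255)
  88.129.128.0/17 (88.129.128.0 - 88.129.255.255)
Total matching entries: 5.

5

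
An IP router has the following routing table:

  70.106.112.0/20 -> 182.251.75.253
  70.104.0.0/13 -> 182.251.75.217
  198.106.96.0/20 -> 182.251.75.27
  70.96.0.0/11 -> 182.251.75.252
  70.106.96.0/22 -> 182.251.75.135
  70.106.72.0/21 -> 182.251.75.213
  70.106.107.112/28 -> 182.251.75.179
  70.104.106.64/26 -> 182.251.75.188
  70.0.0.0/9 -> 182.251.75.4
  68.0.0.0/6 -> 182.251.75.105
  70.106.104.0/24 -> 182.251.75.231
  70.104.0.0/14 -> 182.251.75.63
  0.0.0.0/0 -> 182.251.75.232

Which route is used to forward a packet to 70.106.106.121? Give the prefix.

Entries matching 70.106.106.121:
  0.0.0.0/0 (default, matches everything)
  68.0.0.0/6 (68.0.0.0 - 71.255.255.255)
  70.0.0.0/9 (70.0.0.0 - 70.127.255.255)
  70.96.0.0/11 (70.96.0.0 - 70.127.255.255)
  70.104.0.0/13 (70.104.0.0 - 70.111.255.255)
  70.104.0.0/14 (70.104.0.0 - 70.107.255.255)
Most specific is 70.104.0.0/14.

70.104.0.0/14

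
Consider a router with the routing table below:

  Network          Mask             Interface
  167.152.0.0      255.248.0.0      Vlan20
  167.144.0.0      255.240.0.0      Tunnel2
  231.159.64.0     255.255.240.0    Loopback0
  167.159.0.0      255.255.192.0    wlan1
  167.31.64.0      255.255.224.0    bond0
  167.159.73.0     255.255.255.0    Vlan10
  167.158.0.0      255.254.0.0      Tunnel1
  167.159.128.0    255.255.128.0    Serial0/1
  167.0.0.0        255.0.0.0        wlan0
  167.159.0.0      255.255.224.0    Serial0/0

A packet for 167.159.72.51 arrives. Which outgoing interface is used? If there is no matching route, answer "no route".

Tunnel1

Routes whose prefix contains 167.159.72.51:
  167.0.0.0/8 (167.0.0.0 - 167.255.255.255) -> wlan0
  167.144.0.0/12 (167.144.0.0 - 167.159.255.255) -> Tunnel2
  167.152.0.0/13 (167.152.0.0 - 167.159.255.255) -> Vlan20
  167.158.0.0/15 (167.158.0.0 - 167.159.255.255) -> Tunnel1
More-specific entries that do NOT match:
  167.159.73.0/24 (167.159.73.0 - 167.159.73.255) does not contain 167.159.72.51
  231.159.64.0/20 (231.159.64.0 - 231.159.79.255) does not contain 167.159.72.51
  167.31.64.0/19 (167.31.64.0 - 167.31.95.255) does not contain 167.159.72.51
  167.159.0.0/19 (167.159.0.0 - 167.159.31.255) does not contain 167.159.72.51
  167.159.0.0/18 (167.159.0.0 - 167.159.63.255) does not contain 167.159.72.51
  167.159.128.0/17 (167.159.128.0 - 167.159.255.255) does not contain 167.159.72.51
Longest matching prefix is /15 -> interface Tunnel1.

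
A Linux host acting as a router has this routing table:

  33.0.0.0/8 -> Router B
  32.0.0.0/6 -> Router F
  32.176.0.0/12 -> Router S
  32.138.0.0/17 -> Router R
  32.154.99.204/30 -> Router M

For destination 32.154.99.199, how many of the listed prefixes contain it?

1

Prefixes containing 32.154.99.199:
  32.0.0.0/6 (32.0.0.0 - 35.255.255.255)
Total matching entries: 1.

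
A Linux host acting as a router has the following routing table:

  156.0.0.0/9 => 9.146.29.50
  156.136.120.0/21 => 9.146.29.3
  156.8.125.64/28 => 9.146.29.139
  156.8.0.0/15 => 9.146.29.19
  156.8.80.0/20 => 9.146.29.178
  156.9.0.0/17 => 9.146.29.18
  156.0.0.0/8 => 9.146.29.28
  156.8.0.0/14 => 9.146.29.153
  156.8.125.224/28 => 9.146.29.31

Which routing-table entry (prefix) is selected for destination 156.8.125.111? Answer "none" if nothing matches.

156.8.0.0/15

Entries matching 156.8.125.111:
  156.0.0.0/8 (156.0.0.0 - 156.255.255.255)
  156.0.0.0/9 (156.0.0.0 - 156.127.255.255)
  156.8.0.0/14 (156.8.0.0 - 156.11.255.255)
  156.8.0.0/15 (156.8.0.0 - 156.9.255.255)
Most specific is 156.8.0.0/15.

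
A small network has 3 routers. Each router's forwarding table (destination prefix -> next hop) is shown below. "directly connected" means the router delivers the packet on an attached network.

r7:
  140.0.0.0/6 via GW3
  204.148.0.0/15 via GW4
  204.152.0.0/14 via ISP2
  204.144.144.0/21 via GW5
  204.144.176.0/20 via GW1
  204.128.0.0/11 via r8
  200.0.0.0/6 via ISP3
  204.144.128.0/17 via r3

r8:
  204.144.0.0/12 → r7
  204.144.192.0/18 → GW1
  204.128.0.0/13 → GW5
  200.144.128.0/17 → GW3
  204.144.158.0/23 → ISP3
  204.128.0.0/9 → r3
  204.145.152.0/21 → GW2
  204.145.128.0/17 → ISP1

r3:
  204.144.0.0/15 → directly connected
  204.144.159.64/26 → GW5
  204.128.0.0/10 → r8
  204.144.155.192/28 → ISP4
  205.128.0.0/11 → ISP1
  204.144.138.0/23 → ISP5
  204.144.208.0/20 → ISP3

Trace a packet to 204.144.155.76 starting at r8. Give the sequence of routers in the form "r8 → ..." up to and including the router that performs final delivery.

r8 → r7 → r3

At r8: longest match for 204.144.155.76 is 204.144.0.0/12 -> r7
At r7: longest match for 204.144.155.76 is 204.144.128.0/17 -> r3
At r3: longest match for 204.144.155.76 is 204.144.0.0/15 -> directly connected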